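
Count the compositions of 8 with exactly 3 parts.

21

By stars and bars with positive parts, the count is C(7,2) = 21.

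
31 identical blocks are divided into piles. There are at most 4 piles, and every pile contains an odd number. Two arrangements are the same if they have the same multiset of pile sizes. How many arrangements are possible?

Listing the qualifying partitions of 31:
31
1 + 1 + 29
1 + 3 + 27
1 + 5 + 25
3 + 3 + 25
1 + 7 + 23
3 + 5 + 23
1 + 9 + 21
3 + 7 + 21
5 + 5 + 21
1 + 11 + 19
3 + 9 + 19
5 + 7 + 19
1 + 13 + 17
3 + 11 + 17
5 + 9 + 17
7 + 7 + 17
1 + 15 + 15
3 + 13 + 15
5 + 11 + 15
7 + 9 + 15
5 + 13 + 13
7 + 11 + 13
9 + 9 + 13
9 + 11 + 11

25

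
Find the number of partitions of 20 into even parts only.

A partial list (first 12 by largest part):
20
18,2
16,4
16,2,2
14,6
14,4,2
14,2,2,2
12,8
12,6,2
12,4,4
12,4,2,2
12,2,2,2,2
…and 30 more, for 42 total.

42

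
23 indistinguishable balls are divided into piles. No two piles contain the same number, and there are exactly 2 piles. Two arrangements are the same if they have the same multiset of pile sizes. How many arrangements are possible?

They are:
22+1
21+2
20+3
19+4
18+5
17+6
16+7
15+8
14+9
13+10
12+11

11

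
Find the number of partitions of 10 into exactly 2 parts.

Listing the qualifying partitions of 10:
1 + 9
2 + 8
3 + 7
4 + 6
5 + 5

5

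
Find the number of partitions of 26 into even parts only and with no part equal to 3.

101

Direct enumeration gives 101 partitions.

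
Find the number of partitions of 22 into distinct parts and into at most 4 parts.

75

Systematic enumeration (by largest part, then next-largest, …) yields 75.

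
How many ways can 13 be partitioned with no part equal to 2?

45

A partial list (first 12 by largest part):
13
1+12
1+1+11
3+10
1+1+1+10
4+9
1+3+9
1+1+1+1+9
5+8
1+4+8
1+1+3+8
1+1+1+1+1+8
…and 33 more, for 45 total.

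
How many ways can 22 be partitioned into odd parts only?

Enumerating by decreasing first part gives 89 partitions in all.

89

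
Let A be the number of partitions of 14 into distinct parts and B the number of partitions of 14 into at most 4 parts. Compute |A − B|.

25

Partitions of 14 into distinct parts: 22.
Partitions of 14 into at most 4 parts: 47.
|22 − 47| = 25.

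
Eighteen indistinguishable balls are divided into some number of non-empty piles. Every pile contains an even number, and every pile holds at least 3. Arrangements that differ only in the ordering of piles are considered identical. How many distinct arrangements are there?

Listing the qualifying partitions of 18:
18
14+4
12+6
10+8
10+4+4
8+6+4
6+6+6
6+4+4+4

8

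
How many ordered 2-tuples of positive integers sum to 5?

By stars and bars with positive parts, the count is C(4,1) = 4.

4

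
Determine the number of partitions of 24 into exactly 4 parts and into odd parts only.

Enumerating:
21,1,1,1
19,3,1,1
17,5,1,1
17,3,3,1
15,7,1,1
15,5,3,1
15,3,3,3
13,9,1,1
13,7,3,1
13,5,5,1
13,5,3,3
11,11,1,1
11,9,3,1
11,7,5,1
11,7,3,3
11,5,5,3
9,9,5,1
9,9,3,3
9,7,7,1
9,7,5,3
9,5,5,5
7,7,7,3
7,7,5,5
Counting gives 23.

23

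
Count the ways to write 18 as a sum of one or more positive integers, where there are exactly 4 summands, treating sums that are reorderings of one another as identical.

47

There are too many to list fully; the first 12 (by largest part) are:
1 + 1 + 1 + 15
1 + 1 + 2 + 14
1 + 1 + 3 + 13
1 + 2 + 2 + 13
1 + 1 + 4 + 12
1 + 2 + 3 + 12
2 + 2 + 2 + 12
1 + 1 + 5 + 11
1 + 2 + 4 + 11
1 + 3 + 3 + 11
2 + 2 + 3 + 11
1 + 1 + 6 + 10
…and 35 more, for 47 total.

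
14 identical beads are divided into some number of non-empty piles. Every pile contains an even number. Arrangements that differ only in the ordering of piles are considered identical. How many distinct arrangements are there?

15

Enumerating:
14
12 + 2
10 + 4
10 + 2 + 2
8 + 6
8 + 4 + 2
8 + 2 + 2 + 2
6 + 6 + 2
6 + 4 + 4
6 + 4 + 2 + 2
6 + 2 + 2 + 2 + 2
4 + 4 + 4 + 2
4 + 4 + 2 + 2 + 2
4 + 2 + 2 + 2 + 2 + 2
2 + 2 + 2 + 2 + 2 + 2 + 2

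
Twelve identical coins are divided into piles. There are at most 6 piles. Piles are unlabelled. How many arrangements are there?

A partial list (first 12 by largest part):
12
11, 1
10, 2
10, 1, 1
9, 3
9, 2, 1
9, 1, 1, 1
8, 4
8, 3, 1
8, 2, 2
8, 2, 1, 1
8, 1, 1, 1, 1
…and 46 more, for 58 total.

58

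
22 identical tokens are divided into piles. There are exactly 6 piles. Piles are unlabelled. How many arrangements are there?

136

Counting exhaustively, 136 partitions satisfy the conditions.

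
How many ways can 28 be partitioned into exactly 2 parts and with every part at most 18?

Listing the qualifying partitions of 28:
10, 18
11, 17
12, 16
13, 15
14, 14

5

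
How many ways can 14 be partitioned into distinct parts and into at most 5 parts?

22

They are:
14
13,1
12,2
11,3
11,2,1
10,4
10,3,1
9,5
9,4,1
9,3,2
8,6
8,5,1
8,4,2
8,3,2,1
7,6,1
7,5,2
7,4,3
7,4,2,1
6,5,3
6,5,2,1
6,4,3,1
5,4,3,2
That's 22 in total.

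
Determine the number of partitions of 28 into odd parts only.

222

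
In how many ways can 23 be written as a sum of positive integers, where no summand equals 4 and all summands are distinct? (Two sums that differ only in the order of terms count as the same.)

A partial list (first 12 by largest part):
23
22 + 1
21 + 2
20 + 3
20 + 2 + 1
19 + 3 + 1
18 + 5
18 + 3 + 2
17 + 6
17 + 5 + 1
17 + 3 + 2 + 1
16 + 7
…and 56 more, for 68 total.

68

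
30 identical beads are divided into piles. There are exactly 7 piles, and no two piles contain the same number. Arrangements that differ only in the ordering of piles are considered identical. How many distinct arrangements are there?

The partitions of 30 that satisfy the conditions:
1 + 2 + 3 + 4 + 5 + 6 + 9
1 + 2 + 3 + 4 + 5 + 7 + 8

2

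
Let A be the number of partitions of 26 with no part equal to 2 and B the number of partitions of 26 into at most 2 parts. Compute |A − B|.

847

Partitions of 26 with no part equal to 2: 861.
Partitions of 26 into at most 2 parts: 14.
|861 − 14| = 847.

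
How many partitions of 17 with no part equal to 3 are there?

Direct enumeration gives 162 partitions.

162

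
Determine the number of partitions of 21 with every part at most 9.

598

A full systematic count gives 598.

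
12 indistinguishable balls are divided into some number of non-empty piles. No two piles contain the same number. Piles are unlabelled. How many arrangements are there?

They are:
12
11, 1
10, 2
9, 3
9, 2, 1
8, 4
8, 3, 1
7, 5
7, 4, 1
7, 3, 2
6, 5, 1
6, 4, 2
6, 3, 2, 1
5, 4, 3
5, 4, 2, 1
That's 15 in total.

15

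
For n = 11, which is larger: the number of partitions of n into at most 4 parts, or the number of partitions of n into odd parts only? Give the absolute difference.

15

Partitions of 11 into at most 4 parts: 27.
Partitions of 11 into odd parts only: 12.
|27 − 12| = 15.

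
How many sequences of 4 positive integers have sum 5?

Place 3 bars in the 4 internal gaps of a row of 5 dots: C(4,3) = 4.

4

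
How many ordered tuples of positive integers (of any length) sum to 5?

There are 4 gaps and each independently is a cut or not, giving 2^4 = 16.

16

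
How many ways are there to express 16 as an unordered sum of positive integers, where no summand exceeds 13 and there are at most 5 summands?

97

There are 97 such partitions.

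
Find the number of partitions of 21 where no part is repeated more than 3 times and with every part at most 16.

384

Systematic enumeration (by largest part, then next-largest, …) yields 384.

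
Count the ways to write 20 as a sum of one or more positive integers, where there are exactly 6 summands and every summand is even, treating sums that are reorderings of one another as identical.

5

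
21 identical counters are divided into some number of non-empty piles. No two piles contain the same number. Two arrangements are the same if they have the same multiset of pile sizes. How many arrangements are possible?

76

There are 76 such partitions.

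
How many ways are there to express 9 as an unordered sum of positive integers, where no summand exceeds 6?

26

A partial list (first 12 by largest part):
3 + 6
1 + 2 + 6
1 + 1 + 1 + 6
4 + 5
1 + 3 + 5
2 + 2 + 5
1 + 1 + 2 + 5
1 + 1 + 1 + 1 + 5
1 + 4 + 4
2 + 3 + 4
1 + 1 + 3 + 4
1 + 2 + 2 + 4
…and 14 more, for 26 total.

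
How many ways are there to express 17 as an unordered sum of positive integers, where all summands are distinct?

A partial list (first 12 by largest part):
17
16, 1
15, 2
14, 3
14, 2, 1
13, 4
13, 3, 1
12, 5
12, 4, 1
12, 3, 2
11, 6
11, 5, 1
…and 26 more, for 38 total.

38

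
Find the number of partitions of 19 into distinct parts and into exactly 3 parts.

Listing the qualifying partitions of 19:
1, 2, 16
1, 3, 15
1, 4, 14
2, 3, 14
1, 5, 13
2, 4, 13
1, 6, 12
2, 5, 12
3, 4, 12
1, 7, 11
2, 6, 11
3, 5, 11
1, 8, 10
2, 7, 10
3, 6, 10
4, 5, 10
2, 8, 9
3, 7, 9
4, 6, 9
4, 7, 8
5, 6, 8

21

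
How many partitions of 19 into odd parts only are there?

54

A partial list (first 12 by largest part):
19
17, 1, 1
15, 3, 1
15, 1, 1, 1, 1
13, 5, 1
13, 3, 3
13, 3, 1, 1, 1
13, 1, 1, 1, 1, 1, 1
11, 7, 1
11, 5, 3
11, 5, 1, 1, 1
11, 3, 3, 1, 1
…and 42 more, for 54 total.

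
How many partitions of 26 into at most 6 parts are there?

A full systematic count gives 709.

709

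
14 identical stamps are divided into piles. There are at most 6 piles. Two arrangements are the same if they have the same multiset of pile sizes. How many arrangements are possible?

90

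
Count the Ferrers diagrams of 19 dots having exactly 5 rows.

70

A partial list (first 12 by largest part):
15,1,1,1,1
14,2,1,1,1
13,3,1,1,1
13,2,2,1,1
12,4,1,1,1
12,3,2,1,1
12,2,2,2,1
11,5,1,1,1
11,4,2,1,1
11,3,3,1,1
11,3,2,2,1
11,2,2,2,2
…and 58 more, for 70 total.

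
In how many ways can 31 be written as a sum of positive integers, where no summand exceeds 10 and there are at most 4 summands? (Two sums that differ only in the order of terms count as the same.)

18

They are:
1+10+10+10
2+9+10+10
3+8+10+10
4+7+10+10
5+6+10+10
3+9+9+10
4+8+9+10
5+7+9+10
6+6+9+10
5+8+8+10
6+7+8+10
7+7+7+10
4+9+9+9
5+8+9+9
6+7+9+9
6+8+8+9
7+7+8+9
7+8+8+8
Counting gives 18.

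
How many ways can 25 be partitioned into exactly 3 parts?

A partial list (first 12 by largest part):
23, 1, 1
22, 2, 1
21, 3, 1
21, 2, 2
20, 4, 1
20, 3, 2
19, 5, 1
19, 4, 2
19, 3, 3
18, 6, 1
18, 5, 2
18, 4, 3
…and 40 more, for 52 total.

52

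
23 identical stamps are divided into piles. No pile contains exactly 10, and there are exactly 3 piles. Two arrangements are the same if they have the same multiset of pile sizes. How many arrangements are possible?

A partial list (first 12 by largest part):
1+1+21
1+2+20
1+3+19
2+2+19
1+4+18
2+3+18
1+5+17
2+4+17
3+3+17
1+6+16
2+5+16
3+4+16
…and 26 more, for 38 total.

38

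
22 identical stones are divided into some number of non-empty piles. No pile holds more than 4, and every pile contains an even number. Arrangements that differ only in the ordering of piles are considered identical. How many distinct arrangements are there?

They are:
4+4+4+4+4+2
4+4+4+4+2+2+2
4+4+4+2+2+2+2+2
4+4+2+2+2+2+2+2+2
4+2+2+2+2+2+2+2+2+2
2+2+2+2+2+2+2+2+2+2+2

6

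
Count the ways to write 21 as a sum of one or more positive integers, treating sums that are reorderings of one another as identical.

A full systematic count gives 792.

792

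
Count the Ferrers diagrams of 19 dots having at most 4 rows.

94

Counting exhaustively, 94 partitions satisfy the conditions.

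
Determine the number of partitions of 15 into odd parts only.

There are too many to list fully; the first 12 (by largest part) are:
15
1 + 1 + 13
1 + 3 + 11
1 + 1 + 1 + 1 + 11
1 + 5 + 9
3 + 3 + 9
1 + 1 + 1 + 3 + 9
1 + 1 + 1 + 1 + 1 + 1 + 9
1 + 7 + 7
3 + 5 + 7
1 + 1 + 1 + 5 + 7
1 + 1 + 3 + 3 + 7
…and 15 more, for 27 total.

27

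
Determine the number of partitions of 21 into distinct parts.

76

Enumerating by decreasing first part gives 76 partitions in all.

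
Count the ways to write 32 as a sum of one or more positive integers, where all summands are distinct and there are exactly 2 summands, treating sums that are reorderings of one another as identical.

15

Listing the qualifying partitions of 32:
31, 1
30, 2
29, 3
28, 4
27, 5
26, 6
25, 7
24, 8
23, 9
22, 10
21, 11
20, 12
19, 13
18, 14
17, 15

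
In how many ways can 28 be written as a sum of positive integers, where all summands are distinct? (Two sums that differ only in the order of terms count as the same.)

222

Counting exhaustively, 222 partitions satisfy the conditions.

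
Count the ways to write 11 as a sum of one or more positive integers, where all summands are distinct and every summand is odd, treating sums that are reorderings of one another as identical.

2

The partitions of 11 that satisfy the conditions:
11
7+3+1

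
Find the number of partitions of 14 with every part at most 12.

Direct enumeration gives 133 partitions.

133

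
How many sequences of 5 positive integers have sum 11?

210

By stars and bars with positive parts, the count is C(10,4) = 210.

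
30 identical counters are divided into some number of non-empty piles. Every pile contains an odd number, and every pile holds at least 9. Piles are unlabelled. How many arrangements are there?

The partitions of 30 that satisfy the conditions:
21+9
19+11
17+13
15+15
Counting gives 4.

4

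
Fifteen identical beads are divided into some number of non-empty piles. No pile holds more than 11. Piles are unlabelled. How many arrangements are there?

169

Direct enumeration gives 169 partitions.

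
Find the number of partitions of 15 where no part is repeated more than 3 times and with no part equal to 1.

There are too many to list fully; the first 12 (by largest part) are:
15
13+2
12+3
11+4
11+2+2
10+5
10+3+2
9+6
9+4+2
9+3+3
9+2+2+2
8+7
…and 24 more, for 36 total.

36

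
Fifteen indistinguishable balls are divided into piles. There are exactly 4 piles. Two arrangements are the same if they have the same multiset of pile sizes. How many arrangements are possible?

27

There are too many to list fully; the first 12 (by largest part) are:
12, 1, 1, 1
11, 2, 1, 1
10, 3, 1, 1
10, 2, 2, 1
9, 4, 1, 1
9, 3, 2, 1
9, 2, 2, 2
8, 5, 1, 1
8, 4, 2, 1
8, 3, 3, 1
8, 3, 2, 2
7, 6, 1, 1
…and 15 more, for 27 total.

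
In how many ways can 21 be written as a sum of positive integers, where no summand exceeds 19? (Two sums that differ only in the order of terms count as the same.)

790

Direct enumeration gives 790 partitions.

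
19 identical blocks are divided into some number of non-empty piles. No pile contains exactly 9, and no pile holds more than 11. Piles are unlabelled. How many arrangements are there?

Direct enumeration gives 403 partitions.

403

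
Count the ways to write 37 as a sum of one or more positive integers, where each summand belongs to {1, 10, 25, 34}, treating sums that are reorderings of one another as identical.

7

Listing the qualifying partitions of 37:
1,1,1,34
1,1,10,25
1,1,1,1,1,1,1,1,1,1,1,1,25
1,1,1,1,1,1,1,10,10,10
1,1,1,1,1,1,1,1,1,1,1,1,1,1,1,1,1,10,10
1,1,1,1,1,1,1,1,1,1,1,1,1,1,1,1,1,1,1,1,1,1,1,1,1,1,1,10
1,1,1,1,1,1,1,1,1,1,1,1,1,1,1,1,1,1,1,1,1,1,1,1,1,1,1,1,1,1,1,1,1,1,1,1,1
Counting gives 7.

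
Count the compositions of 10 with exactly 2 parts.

9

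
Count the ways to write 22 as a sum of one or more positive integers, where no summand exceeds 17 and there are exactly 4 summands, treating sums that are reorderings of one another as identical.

A full systematic count gives 82.

82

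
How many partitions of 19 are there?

490

Systematic enumeration (by largest part, then next-largest, …) yields 490.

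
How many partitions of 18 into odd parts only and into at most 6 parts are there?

A partial list (first 12 by largest part):
1 + 17
3 + 15
1 + 1 + 1 + 15
5 + 13
1 + 1 + 3 + 13
1 + 1 + 1 + 1 + 1 + 13
7 + 11
1 + 1 + 5 + 11
1 + 3 + 3 + 11
1 + 1 + 1 + 1 + 3 + 11
9 + 9
1 + 1 + 7 + 9
…and 15 more, for 27 total.

27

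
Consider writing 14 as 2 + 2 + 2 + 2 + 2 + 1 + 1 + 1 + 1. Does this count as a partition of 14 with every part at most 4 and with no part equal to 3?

Yes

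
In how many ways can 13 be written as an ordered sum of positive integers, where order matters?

4096

Each of the 12 gaps between 13 units is either a break or not: 2^12 = 4096.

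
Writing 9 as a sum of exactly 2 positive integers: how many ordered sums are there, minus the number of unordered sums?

4

Ordered (compositions into 2 parts): C(8,1) = 8.
Unordered (partitions into 2 parts): 4.
Difference: 8 − 4 = 4.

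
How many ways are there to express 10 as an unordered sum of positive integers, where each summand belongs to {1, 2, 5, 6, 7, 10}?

16

Enumerating:
10
7,2,1
7,1,1,1
6,2,2
6,2,1,1
6,1,1,1,1
5,5
5,2,2,1
5,2,1,1,1
5,1,1,1,1,1
2,2,2,2,2
2,2,2,2,1,1
2,2,2,1,1,1,1
2,2,1,1,1,1,1,1
2,1,1,1,1,1,1,1,1
1,1,1,1,1,1,1,1,1,1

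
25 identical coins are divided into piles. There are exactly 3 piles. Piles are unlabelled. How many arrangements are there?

There are too many to list fully; the first 12 (by largest part) are:
23 + 1 + 1
22 + 2 + 1
21 + 3 + 1
21 + 2 + 2
20 + 4 + 1
20 + 3 + 2
19 + 5 + 1
19 + 4 + 2
19 + 3 + 3
18 + 6 + 1
18 + 5 + 2
18 + 4 + 3
…and 40 more, for 52 total.

52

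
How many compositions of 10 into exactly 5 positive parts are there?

Equivalently, choose which 4 of the 9 gaps become plus signs: C(9,4) = 126.

126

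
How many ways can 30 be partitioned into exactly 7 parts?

Counting exhaustively, 618 partitions satisfy the conditions.

618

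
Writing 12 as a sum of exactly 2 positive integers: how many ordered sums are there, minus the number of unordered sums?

Ordered (compositions into 2 parts): C(11,1) = 11.
Partitions of 12 into exactly 2 parts: 6.
Difference: 11 − 6 = 5.

5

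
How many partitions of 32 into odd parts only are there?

390

Enumerating by decreasing first part gives 390 partitions in all.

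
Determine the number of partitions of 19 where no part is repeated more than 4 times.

325

There are 325 such partitions.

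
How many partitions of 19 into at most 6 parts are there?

235

Enumerating by decreasing first part gives 235 partitions in all.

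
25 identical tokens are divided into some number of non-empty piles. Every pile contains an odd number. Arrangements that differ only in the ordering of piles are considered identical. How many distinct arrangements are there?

Systematic enumeration (by largest part, then next-largest, …) yields 142.

142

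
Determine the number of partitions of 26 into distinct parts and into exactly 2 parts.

They are:
1+25
2+24
3+23
4+22
5+21
6+20
7+19
8+18
9+17
10+16
11+15
12+14

12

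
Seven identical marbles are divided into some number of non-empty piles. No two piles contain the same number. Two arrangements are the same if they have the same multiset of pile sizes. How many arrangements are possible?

5

They are:
7
6+1
5+2
4+3
4+2+1
That's 5 in total.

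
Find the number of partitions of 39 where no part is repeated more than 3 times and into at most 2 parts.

The partitions of 39 that satisfy the conditions:
39
1 + 38
2 + 37
3 + 36
4 + 35
5 + 34
6 + 33
7 + 32
8 + 31
9 + 30
10 + 29
11 + 28
12 + 27
13 + 26
14 + 25
15 + 24
16 + 23
17 + 22
18 + 21
19 + 20

20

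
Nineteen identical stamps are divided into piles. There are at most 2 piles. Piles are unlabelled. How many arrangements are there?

10

They are:
19
1 + 18
2 + 17
3 + 16
4 + 15
5 + 14
6 + 13
7 + 12
8 + 11
9 + 10
That's 10 in total.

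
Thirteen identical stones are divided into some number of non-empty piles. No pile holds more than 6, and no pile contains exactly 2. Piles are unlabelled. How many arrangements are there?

A partial list (first 12 by largest part):
6+6+1
6+5+1+1
6+4+3
6+4+1+1+1
6+3+3+1
6+3+1+1+1+1
6+1+1+1+1+1+1+1
5+5+3
5+5+1+1+1
5+4+4
5+4+3+1
5+4+1+1+1+1
…and 15 more, for 27 total.

27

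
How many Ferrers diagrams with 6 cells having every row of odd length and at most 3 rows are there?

2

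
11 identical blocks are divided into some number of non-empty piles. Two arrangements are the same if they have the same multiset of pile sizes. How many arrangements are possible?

56

A partial list (first 12 by largest part):
11
10+1
9+2
9+1+1
8+3
8+2+1
8+1+1+1
7+4
7+3+1
7+2+2
7+2+1+1
7+1+1+1+1
…and 44 more, for 56 total.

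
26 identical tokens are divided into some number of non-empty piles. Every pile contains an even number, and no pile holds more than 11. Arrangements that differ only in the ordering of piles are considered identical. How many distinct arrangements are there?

There are too many to list fully; the first 12 (by largest part) are:
10,10,6
10,10,4,2
10,10,2,2,2
10,8,8
10,8,6,2
10,8,4,4
10,8,4,2,2
10,8,2,2,2,2
10,6,6,4
10,6,6,2,2
10,6,4,4,2
10,6,4,2,2,2
…and 45 more, for 57 total.

57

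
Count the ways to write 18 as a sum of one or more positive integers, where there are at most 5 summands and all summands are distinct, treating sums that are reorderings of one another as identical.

There are too many to list fully; the first 12 (by largest part) are:
18
17, 1
16, 2
15, 3
15, 2, 1
14, 4
14, 3, 1
13, 5
13, 4, 1
13, 3, 2
12, 6
12, 5, 1
…and 34 more, for 46 total.

46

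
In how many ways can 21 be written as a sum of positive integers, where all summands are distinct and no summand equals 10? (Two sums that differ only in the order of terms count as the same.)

There are too many to list fully; the first 12 (by largest part) are:
21
20 + 1
19 + 2
18 + 3
18 + 2 + 1
17 + 4
17 + 3 + 1
16 + 5
16 + 4 + 1
16 + 3 + 2
15 + 6
15 + 5 + 1
…and 53 more, for 65 total.

65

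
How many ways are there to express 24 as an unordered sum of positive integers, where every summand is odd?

122

Enumerating by decreasing first part gives 122 partitions in all.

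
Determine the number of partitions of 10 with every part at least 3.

5

The partitions of 10 that satisfy the conditions:
10
7, 3
6, 4
5, 5
4, 3, 3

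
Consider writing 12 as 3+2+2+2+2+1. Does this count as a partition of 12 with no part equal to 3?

The parts sum to 12, and the condition 'no summand equals 3' is violated.

No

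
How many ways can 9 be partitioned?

30

A partial list (first 12 by largest part):
9
8+1
7+2
7+1+1
6+3
6+2+1
6+1+1+1
5+4
5+3+1
5+2+2
5+2+1+1
5+1+1+1+1
…and 18 more, for 30 total.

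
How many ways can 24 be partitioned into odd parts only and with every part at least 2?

18

The partitions of 24 that satisfy the conditions:
21, 3
19, 5
17, 7
15, 9
15, 3, 3, 3
13, 11
13, 5, 3, 3
11, 7, 3, 3
11, 5, 5, 3
9, 9, 3, 3
9, 7, 5, 3
9, 5, 5, 5
9, 3, 3, 3, 3, 3
7, 7, 7, 3
7, 7, 5, 5
7, 5, 3, 3, 3, 3
5, 5, 5, 3, 3, 3
3, 3, 3, 3, 3, 3, 3, 3
That's 18 in total.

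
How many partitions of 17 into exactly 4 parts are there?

39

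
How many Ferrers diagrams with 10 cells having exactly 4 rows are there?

Enumerating:
1,1,1,7
1,1,2,6
1,1,3,5
1,2,2,5
1,1,4,4
1,2,3,4
2,2,2,4
1,3,3,3
2,2,3,3

9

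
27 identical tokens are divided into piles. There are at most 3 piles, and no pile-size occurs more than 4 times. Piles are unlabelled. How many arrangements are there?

There are 75 such partitions.

75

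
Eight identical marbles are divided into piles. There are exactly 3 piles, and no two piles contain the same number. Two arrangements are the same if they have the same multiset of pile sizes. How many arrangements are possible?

2

Listing the qualifying partitions of 8:
5+2+1
4+3+1
That's 2 in total.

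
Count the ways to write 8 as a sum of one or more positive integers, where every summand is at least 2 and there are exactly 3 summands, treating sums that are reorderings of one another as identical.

They are:
4, 2, 2
3, 3, 2

2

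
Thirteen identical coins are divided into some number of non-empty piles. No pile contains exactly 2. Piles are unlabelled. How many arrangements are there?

45

There are too many to list fully; the first 12 (by largest part) are:
13
12 + 1
11 + 1 + 1
10 + 3
10 + 1 + 1 + 1
9 + 4
9 + 3 + 1
9 + 1 + 1 + 1 + 1
8 + 5
8 + 4 + 1
8 + 3 + 1 + 1
8 + 1 + 1 + 1 + 1 + 1
…and 33 more, for 45 total.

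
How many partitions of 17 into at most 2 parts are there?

9

Enumerating:
17
1+16
2+15
3+14
4+13
5+12
6+11
7+10
8+9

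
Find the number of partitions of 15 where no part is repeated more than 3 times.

105

Counting exhaustively, 105 partitions satisfy the conditions.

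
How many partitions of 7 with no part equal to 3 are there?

10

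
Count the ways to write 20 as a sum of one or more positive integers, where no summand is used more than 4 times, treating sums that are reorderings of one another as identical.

A full systematic count gives 409.

409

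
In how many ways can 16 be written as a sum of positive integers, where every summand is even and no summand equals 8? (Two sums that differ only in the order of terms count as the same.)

17

Enumerating:
16
14+2
12+4
12+2+2
10+6
10+4+2
10+2+2+2
6+6+4
6+6+2+2
6+4+4+2
6+4+2+2+2
6+2+2+2+2+2
4+4+4+4
4+4+4+2+2
4+4+2+2+2+2
4+2+2+2+2+2+2
2+2+2+2+2+2+2+2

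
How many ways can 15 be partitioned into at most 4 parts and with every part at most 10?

A partial list (first 12 by largest part):
10,5
10,4,1
10,3,2
10,3,1,1
10,2,2,1
9,6
9,5,1
9,4,2
9,4,1,1
9,3,3
9,3,2,1
9,2,2,2
…and 31 more, for 43 total.

43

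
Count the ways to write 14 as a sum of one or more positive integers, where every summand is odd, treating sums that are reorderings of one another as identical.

22

Listing the qualifying partitions of 14:
13, 1
11, 3
11, 1, 1, 1
9, 5
9, 3, 1, 1
9, 1, 1, 1, 1, 1
7, 7
7, 5, 1, 1
7, 3, 3, 1
7, 3, 1, 1, 1, 1
7, 1, 1, 1, 1, 1, 1, 1
5, 5, 3, 1
5, 5, 1, 1, 1, 1
5, 3, 3, 3
5, 3, 3, 1, 1, 1
5, 3, 1, 1, 1, 1, 1, 1
5, 1, 1, 1, 1, 1, 1, 1, 1, 1
3, 3, 3, 3, 1, 1
3, 3, 3, 1, 1, 1, 1, 1
3, 3, 1, 1, 1, 1, 1, 1, 1, 1
3, 1, 1, 1, 1, 1, 1, 1, 1, 1, 1, 1
1, 1, 1, 1, 1, 1, 1, 1, 1, 1, 1, 1, 1, 1
That's 22 in total.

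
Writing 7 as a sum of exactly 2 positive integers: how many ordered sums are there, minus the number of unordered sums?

3

Ordered (compositions into 2 parts): C(6,1) = 6.
Partitions of 7 into exactly 2 parts: 3.
Difference: 6 − 3 = 3.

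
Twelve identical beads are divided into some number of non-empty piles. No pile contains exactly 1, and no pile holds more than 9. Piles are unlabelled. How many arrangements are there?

19

The partitions of 12 that satisfy the conditions:
9,3
8,4
8,2,2
7,5
7,3,2
6,6
6,4,2
6,3,3
6,2,2,2
5,5,2
5,4,3
5,3,2,2
4,4,4
4,4,2,2
4,3,3,2
4,2,2,2,2
3,3,3,3
3,3,2,2,2
2,2,2,2,2,2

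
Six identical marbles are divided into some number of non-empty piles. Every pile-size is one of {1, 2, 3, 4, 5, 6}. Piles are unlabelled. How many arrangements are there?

11

They are:
6
5 + 1
4 + 2
4 + 1 + 1
3 + 3
3 + 2 + 1
3 + 1 + 1 + 1
2 + 2 + 2
2 + 2 + 1 + 1
2 + 1 + 1 + 1 + 1
1 + 1 + 1 + 1 + 1 + 1
That's 11 in total.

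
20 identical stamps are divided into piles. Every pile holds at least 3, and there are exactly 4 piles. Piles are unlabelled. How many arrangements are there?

They are:
11, 3, 3, 3
10, 4, 3, 3
9, 5, 3, 3
9, 4, 4, 3
8, 6, 3, 3
8, 5, 4, 3
8, 4, 4, 4
7, 7, 3, 3
7, 6, 4, 3
7, 5, 5, 3
7, 5, 4, 4
6, 6, 5, 3
6, 6, 4, 4
6, 5, 5, 4
5, 5, 5, 5
That's 15 in total.

15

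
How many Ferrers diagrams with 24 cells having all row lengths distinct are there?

Systematic enumeration (by largest part, then next-largest, …) yields 122.

122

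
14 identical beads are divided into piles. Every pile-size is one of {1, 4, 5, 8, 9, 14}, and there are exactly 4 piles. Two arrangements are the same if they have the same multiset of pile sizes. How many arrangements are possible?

Listing the qualifying partitions of 14:
8 + 4 + 1 + 1
5 + 4 + 4 + 1

2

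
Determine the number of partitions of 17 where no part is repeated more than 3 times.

166

There are 166 such partitions.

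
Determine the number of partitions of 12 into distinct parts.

They are:
12
1, 11
2, 10
3, 9
1, 2, 9
4, 8
1, 3, 8
5, 7
1, 4, 7
2, 3, 7
1, 5, 6
2, 4, 6
1, 2, 3, 6
3, 4, 5
1, 2, 4, 5
Counting gives 15.

15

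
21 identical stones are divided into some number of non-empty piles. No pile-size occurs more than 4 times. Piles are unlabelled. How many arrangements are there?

505

Systematic enumeration (by largest part, then next-largest, …) yields 505.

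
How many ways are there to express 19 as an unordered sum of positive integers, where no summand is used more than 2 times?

A full systematic count gives 163.

163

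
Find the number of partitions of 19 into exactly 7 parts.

There are too many to list fully; the first 12 (by largest part) are:
13,1,1,1,1,1,1
12,2,1,1,1,1,1
11,3,1,1,1,1,1
11,2,2,1,1,1,1
10,4,1,1,1,1,1
10,3,2,1,1,1,1
10,2,2,2,1,1,1
9,5,1,1,1,1,1
9,4,2,1,1,1,1
9,3,3,1,1,1,1
9,3,2,2,1,1,1
9,2,2,2,2,1,1
…and 53 more, for 65 total.

65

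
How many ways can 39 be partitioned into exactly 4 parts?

441

There are 441 such partitions.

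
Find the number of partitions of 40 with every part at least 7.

96

Direct enumeration gives 96 partitions.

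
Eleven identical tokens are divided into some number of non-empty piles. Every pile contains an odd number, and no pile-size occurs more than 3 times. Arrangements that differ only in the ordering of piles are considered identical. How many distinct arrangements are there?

Listing the qualifying partitions of 11:
11
9,1,1
7,3,1
5,5,1
5,3,3
5,3,1,1,1
3,3,3,1,1
Counting gives 7.

7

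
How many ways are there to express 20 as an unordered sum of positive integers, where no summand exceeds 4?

108

Systematic enumeration (by largest part, then next-largest, …) yields 108.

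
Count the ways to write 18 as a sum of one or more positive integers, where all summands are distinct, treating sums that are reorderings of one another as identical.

46

A partial list (first 12 by largest part):
18
1+17
2+16
3+15
1+2+15
4+14
1+3+14
5+13
1+4+13
2+3+13
6+12
1+5+12
…and 34 more, for 46 total.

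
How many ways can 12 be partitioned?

There are 77 such partitions.

77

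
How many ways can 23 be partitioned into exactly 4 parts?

Counting exhaustively, 94 partitions satisfy the conditions.

94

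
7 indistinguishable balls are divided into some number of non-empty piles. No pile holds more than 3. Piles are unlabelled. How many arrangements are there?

8

Listing the qualifying partitions of 7:
3,3,1
3,2,2
3,2,1,1
3,1,1,1,1
2,2,2,1
2,2,1,1,1
2,1,1,1,1,1
1,1,1,1,1,1,1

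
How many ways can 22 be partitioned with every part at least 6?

11

Listing the qualifying partitions of 22:
22
16, 6
15, 7
14, 8
13, 9
12, 10
11, 11
10, 6, 6
9, 7, 6
8, 8, 6
8, 7, 7
Counting gives 11.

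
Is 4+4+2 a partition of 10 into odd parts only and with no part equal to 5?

No

The parts sum to 10, and the condition 'every summand is odd' is violated.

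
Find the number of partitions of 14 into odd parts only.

22

Listing the qualifying partitions of 14:
13 + 1
11 + 3
11 + 1 + 1 + 1
9 + 5
9 + 3 + 1 + 1
9 + 1 + 1 + 1 + 1 + 1
7 + 7
7 + 5 + 1 + 1
7 + 3 + 3 + 1
7 + 3 + 1 + 1 + 1 + 1
7 + 1 + 1 + 1 + 1 + 1 + 1 + 1
5 + 5 + 3 + 1
5 + 5 + 1 + 1 + 1 + 1
5 + 3 + 3 + 3
5 + 3 + 3 + 1 + 1 + 1
5 + 3 + 1 + 1 + 1 + 1 + 1 + 1
5 + 1 + 1 + 1 + 1 + 1 + 1 + 1 + 1 + 1
3 + 3 + 3 + 3 + 1 + 1
3 + 3 + 3 + 1 + 1 + 1 + 1 + 1
3 + 3 + 1 + 1 + 1 + 1 + 1 + 1 + 1 + 1
3 + 1 + 1 + 1 + 1 + 1 + 1 + 1 + 1 + 1 + 1 + 1
1 + 1 + 1 + 1 + 1 + 1 + 1 + 1 + 1 + 1 + 1 + 1 + 1 + 1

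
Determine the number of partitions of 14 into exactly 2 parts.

7

Listing the qualifying partitions of 14:
13,1
12,2
11,3
10,4
9,5
8,6
7,7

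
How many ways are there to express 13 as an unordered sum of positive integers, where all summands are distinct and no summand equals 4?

The partitions of 13 that satisfy the conditions:
13
12, 1
11, 2
10, 3
10, 2, 1
9, 3, 1
8, 5
8, 3, 2
7, 6
7, 5, 1
7, 3, 2, 1
6, 5, 2
Counting gives 12.

12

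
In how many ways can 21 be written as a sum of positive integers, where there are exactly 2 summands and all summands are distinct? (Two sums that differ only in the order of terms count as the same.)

10

They are:
20,1
19,2
18,3
17,4
16,5
15,6
14,7
13,8
12,9
11,10
Counting gives 10.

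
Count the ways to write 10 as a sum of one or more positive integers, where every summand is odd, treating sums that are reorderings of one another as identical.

They are:
1, 9
3, 7
1, 1, 1, 7
5, 5
1, 1, 3, 5
1, 1, 1, 1, 1, 5
1, 3, 3, 3
1, 1, 1, 1, 3, 3
1, 1, 1, 1, 1, 1, 1, 3
1, 1, 1, 1, 1, 1, 1, 1, 1, 1

10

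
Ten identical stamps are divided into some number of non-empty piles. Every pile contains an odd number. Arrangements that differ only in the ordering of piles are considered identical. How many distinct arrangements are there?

10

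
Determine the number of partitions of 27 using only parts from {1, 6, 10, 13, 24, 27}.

17

The partitions of 27 that satisfy the conditions:
27
24 + 1 + 1 + 1
13 + 13 + 1
13 + 10 + 1 + 1 + 1 + 1
13 + 6 + 6 + 1 + 1
13 + 6 + 1 + 1 + 1 + 1 + 1 + 1 + 1 + 1
13 + 1 + 1 + 1 + 1 + 1 + 1 + 1 + 1 + 1 + 1 + 1 + 1 + 1 + 1
10 + 10 + 6 + 1
10 + 10 + 1 + 1 + 1 + 1 + 1 + 1 + 1
10 + 6 + 6 + 1 + 1 + 1 + 1 + 1
10 + 6 + 1 + 1 + 1 + 1 + 1 + 1 + 1 + 1 + 1 + 1 + 1
10 + 1 + 1 + 1 + 1 + 1 + 1 + 1 + 1 + 1 + 1 + 1 + 1 + 1 + 1 + 1 + 1 + 1
6 + 6 + 6 + 6 + 1 + 1 + 1
6 + 6 + 6 + 1 + 1 + 1 + 1 + 1 + 1 + 1 + 1 + 1
6 + 6 + 1 + 1 + 1 + 1 + 1 + 1 + 1 + 1 + 1 + 1 + 1 + 1 + 1 + 1 + 1
6 + 1 + 1 + 1 + 1 + 1 + 1 + 1 + 1 + 1 + 1 + 1 + 1 + 1 + 1 + 1 + 1 + 1 + 1 + 1 + 1 + 1
1 + 1 + 1 + 1 + 1 + 1 + 1 + 1 + 1 + 1 + 1 + 1 + 1 + 1 + 1 + 1 + 1 + 1 + 1 + 1 + 1 + 1 + 1 + 1 + 1 + 1 + 1
That's 17 in total.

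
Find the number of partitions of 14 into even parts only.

Listing the qualifying partitions of 14:
14
12 + 2
10 + 4
10 + 2 + 2
8 + 6
8 + 4 + 2
8 + 2 + 2 + 2
6 + 6 + 2
6 + 4 + 4
6 + 4 + 2 + 2
6 + 2 + 2 + 2 + 2
4 + 4 + 4 + 2
4 + 4 + 2 + 2 + 2
4 + 2 + 2 + 2 + 2 + 2
2 + 2 + 2 + 2 + 2 + 2 + 2
That's 15 in total.

15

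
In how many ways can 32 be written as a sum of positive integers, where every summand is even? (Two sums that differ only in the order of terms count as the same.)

231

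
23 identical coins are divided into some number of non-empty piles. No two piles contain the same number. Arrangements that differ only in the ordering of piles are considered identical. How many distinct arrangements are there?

104

There are 104 such partitions.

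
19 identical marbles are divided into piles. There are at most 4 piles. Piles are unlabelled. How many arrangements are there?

94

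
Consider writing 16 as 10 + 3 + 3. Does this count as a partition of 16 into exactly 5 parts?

No

The parts sum to 16, and the condition 'there are exactly 5 summands' is violated.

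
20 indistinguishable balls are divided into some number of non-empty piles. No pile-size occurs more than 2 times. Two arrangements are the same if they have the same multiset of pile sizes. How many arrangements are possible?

Enumerating by decreasing first part gives 202 partitions in all.

202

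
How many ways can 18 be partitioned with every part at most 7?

248

A full systematic count gives 248.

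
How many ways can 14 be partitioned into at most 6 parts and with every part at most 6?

48

There are too many to list fully; the first 12 (by largest part) are:
2+6+6
1+1+6+6
3+5+6
1+2+5+6
1+1+1+5+6
4+4+6
1+3+4+6
2+2+4+6
1+1+2+4+6
1+1+1+1+4+6
2+3+3+6
1+1+3+3+6
…and 36 more, for 48 total.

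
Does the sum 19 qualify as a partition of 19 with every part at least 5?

Yes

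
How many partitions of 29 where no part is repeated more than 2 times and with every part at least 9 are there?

Enumerating:
29
20,9
19,10
18,11
17,12
16,13
15,14
11,9,9
10,10,9
Counting gives 9.

9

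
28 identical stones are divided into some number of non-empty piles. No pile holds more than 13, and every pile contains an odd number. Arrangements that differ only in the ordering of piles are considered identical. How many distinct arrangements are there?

173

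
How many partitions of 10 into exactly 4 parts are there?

9

The partitions of 10 that satisfy the conditions:
7,1,1,1
6,2,1,1
5,3,1,1
5,2,2,1
4,4,1,1
4,3,2,1
4,2,2,2
3,3,3,1
3,3,2,2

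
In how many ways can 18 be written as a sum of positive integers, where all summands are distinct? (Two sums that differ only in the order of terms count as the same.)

There are too many to list fully; the first 12 (by largest part) are:
18
1 + 17
2 + 16
3 + 15
1 + 2 + 15
4 + 14
1 + 3 + 14
5 + 13
1 + 4 + 13
2 + 3 + 13
6 + 12
1 + 5 + 12
…and 34 more, for 46 total.

46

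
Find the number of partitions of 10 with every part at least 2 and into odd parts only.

2

Enumerating:
7,3
5,5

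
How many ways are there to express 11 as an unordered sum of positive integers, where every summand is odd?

12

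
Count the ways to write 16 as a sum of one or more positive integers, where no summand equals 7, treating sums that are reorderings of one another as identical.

Direct enumeration gives 201 partitions.

201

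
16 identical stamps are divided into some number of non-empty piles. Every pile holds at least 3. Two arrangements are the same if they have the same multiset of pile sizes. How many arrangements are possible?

21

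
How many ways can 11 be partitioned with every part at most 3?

16

Listing the qualifying partitions of 11:
3+3+3+2
3+3+3+1+1
3+3+2+2+1
3+3+2+1+1+1
3+3+1+1+1+1+1
3+2+2+2+2
3+2+2+2+1+1
3+2+2+1+1+1+1
3+2+1+1+1+1+1+1
3+1+1+1+1+1+1+1+1
2+2+2+2+2+1
2+2+2+2+1+1+1
2+2+2+1+1+1+1+1
2+2+1+1+1+1+1+1+1
2+1+1+1+1+1+1+1+1+1
1+1+1+1+1+1+1+1+1+1+1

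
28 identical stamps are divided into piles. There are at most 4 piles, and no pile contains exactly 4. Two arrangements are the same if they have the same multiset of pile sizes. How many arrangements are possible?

188

A full systematic count gives 188.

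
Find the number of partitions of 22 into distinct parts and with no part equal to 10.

Systematic enumeration (by largest part, then next-largest, …) yields 75.

75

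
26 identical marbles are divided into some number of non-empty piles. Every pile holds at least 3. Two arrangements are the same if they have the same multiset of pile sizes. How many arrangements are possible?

Enumerating by decreasing first part gives 158 partitions in all.

158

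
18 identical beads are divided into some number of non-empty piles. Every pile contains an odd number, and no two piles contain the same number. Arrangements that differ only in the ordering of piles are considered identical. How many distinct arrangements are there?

5

Enumerating:
1 + 17
3 + 15
5 + 13
7 + 11
1 + 3 + 5 + 9
Counting gives 5.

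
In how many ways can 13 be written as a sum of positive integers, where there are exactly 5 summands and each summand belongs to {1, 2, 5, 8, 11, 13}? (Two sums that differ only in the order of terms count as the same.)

3

The partitions of 13 that satisfy the conditions:
8, 2, 1, 1, 1
5, 5, 1, 1, 1
5, 2, 2, 2, 2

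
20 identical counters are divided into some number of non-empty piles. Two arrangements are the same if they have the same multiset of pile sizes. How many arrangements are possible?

627

Systematic enumeration (by largest part, then next-largest, …) yields 627.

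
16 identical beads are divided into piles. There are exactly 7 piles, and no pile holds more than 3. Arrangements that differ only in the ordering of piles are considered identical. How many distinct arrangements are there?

Enumerating:
3, 3, 3, 3, 2, 1, 1
3, 3, 3, 2, 2, 2, 1
3, 3, 2, 2, 2, 2, 2
Counting gives 3.

3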